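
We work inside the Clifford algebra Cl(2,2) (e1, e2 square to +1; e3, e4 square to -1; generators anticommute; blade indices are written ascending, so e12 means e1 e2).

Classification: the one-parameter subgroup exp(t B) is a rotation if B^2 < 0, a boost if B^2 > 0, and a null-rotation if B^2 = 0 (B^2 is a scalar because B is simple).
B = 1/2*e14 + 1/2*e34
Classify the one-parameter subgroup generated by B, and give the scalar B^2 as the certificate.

B^2 term by term: the squares give (1/2)^2*(e14)^2 + (1/2)^2*(e34)^2 = 1/4*(+1) + 1/4*(-1) = 0 (each basis 2-blade squares to minus the product of its generators' squares); cross terms between blades sharing an index anticommute and cancel. So B^2 = 0.
Answer: null-rotation, certificate B^2 = 0. Key observation: B^2 = 0 is a conjugation invariant, so its sign decides the class regardless of the surface form of B.


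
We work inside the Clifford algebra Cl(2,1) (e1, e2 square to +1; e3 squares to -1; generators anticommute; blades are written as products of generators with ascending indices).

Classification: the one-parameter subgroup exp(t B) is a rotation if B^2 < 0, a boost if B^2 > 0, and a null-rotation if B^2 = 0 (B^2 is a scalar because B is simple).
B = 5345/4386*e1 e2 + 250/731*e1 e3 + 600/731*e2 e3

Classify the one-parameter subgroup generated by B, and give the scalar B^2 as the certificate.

B^2 term by term: the squares give (5345/4386)^2*(e1 e2)^2 + (250/731)^2*(e1 e3)^2 + (600/731)^2*(e2 e3)^2 = 28569025/19236996*(-1) + 62500/534361*(+1) + 360000/534361*(+1) = -25/36 (each basis 2-blade squares to minus the product of its generators' squares); cross terms between blades sharing an index anticommute and cancel. So B^2 = -25/36.
Answer: rotation, certificate B^2 = -25/36. Because -25/36 is invariant under every versor sandwich, the classification follows from its sign alone.


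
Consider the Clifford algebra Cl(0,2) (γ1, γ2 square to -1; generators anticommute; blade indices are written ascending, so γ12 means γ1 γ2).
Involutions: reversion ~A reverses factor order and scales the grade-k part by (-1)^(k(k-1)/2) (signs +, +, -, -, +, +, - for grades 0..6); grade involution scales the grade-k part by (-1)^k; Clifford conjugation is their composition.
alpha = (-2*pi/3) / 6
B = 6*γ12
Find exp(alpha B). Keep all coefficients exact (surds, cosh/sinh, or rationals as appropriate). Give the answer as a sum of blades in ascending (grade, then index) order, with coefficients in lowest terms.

B^2 = (6)^2*(γ12)^2 = 36*(-1) = -36 (a basis 2-blade squares to minus the product of its generators' squares).
B^2 = -36 — a negative square means the series sums to a rotation: l = 6, alpha*l = -2*pi/3, so exp(alpha B) = cos(-2*pi/3) + (sin(-2*pi/3)/6)*B = -1/2 + (-sqrt(3)/12)*B.
Answer: -1/2 - sqrt(3)/2*γ12


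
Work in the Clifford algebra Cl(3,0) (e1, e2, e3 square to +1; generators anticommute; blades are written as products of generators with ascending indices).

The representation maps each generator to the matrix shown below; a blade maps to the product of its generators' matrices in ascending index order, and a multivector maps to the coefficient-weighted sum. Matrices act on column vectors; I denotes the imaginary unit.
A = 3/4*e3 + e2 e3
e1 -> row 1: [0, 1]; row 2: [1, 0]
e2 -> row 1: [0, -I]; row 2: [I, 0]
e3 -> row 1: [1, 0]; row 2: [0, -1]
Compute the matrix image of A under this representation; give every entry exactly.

Bivector images (products of the table entries): rho(e2 e3) = rho(e2)rho(e3) = row 1: [0, I]; row 2: [I, 0].
M = (3/4)*rho(e3) + (1)*rho(e2 e3), summed entrywise:
Answer: row 1: [3/4, I]; row 2: [I, -3/4]


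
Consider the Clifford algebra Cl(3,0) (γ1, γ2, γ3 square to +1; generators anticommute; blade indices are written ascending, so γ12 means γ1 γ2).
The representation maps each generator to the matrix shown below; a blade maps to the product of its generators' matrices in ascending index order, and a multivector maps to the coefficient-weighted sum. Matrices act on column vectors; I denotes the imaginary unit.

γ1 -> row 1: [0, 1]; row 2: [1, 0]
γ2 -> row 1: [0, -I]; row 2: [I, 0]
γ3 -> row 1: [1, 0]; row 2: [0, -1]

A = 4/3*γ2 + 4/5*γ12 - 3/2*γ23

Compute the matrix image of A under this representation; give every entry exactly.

Bivector images (products of the table entries): rho(γ12) = rho(γ1)rho(γ2) = row 1: [I, 0]; row 2: [0, -I]; rho(γ23) = rho(γ2)rho(γ3) = row 1: [0, I]; row 2: [I, 0].
M = (4/3)*rho(γ2) + (4/5)*rho(γ12) + (-3/2)*rho(γ23), summed entrywise:
Answer: row 1: [4*I/5, -17*I/6]; row 2: [-I/6, -4*I/5]


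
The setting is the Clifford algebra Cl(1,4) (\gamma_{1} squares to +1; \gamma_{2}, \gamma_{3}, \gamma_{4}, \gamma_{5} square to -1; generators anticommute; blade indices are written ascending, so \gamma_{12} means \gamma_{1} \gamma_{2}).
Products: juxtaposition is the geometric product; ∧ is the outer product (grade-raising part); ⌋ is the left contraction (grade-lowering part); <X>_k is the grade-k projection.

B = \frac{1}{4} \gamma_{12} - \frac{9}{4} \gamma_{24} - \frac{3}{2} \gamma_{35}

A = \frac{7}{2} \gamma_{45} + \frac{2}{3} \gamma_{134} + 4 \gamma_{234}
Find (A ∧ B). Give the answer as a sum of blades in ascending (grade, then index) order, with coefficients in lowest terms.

step 1: \frac{7}{8} \gamma_{1245}
Answer: \frac{7}{8} \gamma_{1245}


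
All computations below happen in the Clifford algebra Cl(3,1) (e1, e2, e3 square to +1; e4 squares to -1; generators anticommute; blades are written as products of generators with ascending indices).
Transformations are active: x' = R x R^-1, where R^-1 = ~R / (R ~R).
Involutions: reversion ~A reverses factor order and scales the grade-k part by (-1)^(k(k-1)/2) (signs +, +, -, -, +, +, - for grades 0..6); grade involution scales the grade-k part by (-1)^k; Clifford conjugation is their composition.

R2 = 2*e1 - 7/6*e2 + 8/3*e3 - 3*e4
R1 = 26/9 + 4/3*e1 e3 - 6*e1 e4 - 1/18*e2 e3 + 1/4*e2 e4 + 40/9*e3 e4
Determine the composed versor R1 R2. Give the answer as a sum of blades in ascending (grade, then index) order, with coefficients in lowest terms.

Distribute over the terms of R2 (each basis-blade product reordered to ascending indices, repeated generators contracted through their squares):
R1 (2*e1) = 52/9*e1 - 8/3*e3 + 12*e4 - 1/9*e1 e2 e3 + 1/2*e1 e2 e4 + 80/9*e1 e3 e4
R1 (-7/6*e2) = -91/27*e2 - 7/108*e3 + 7/24*e4 + 14/9*e1 e2 e3 - 7*e1 e2 e4 - 140/27*e2 e3 e4
R1 (8/3*e3) = 32/9*e1 - 4/27*e2 + 208/27*e3 - 320/27*e4 + 16*e1 e3 e4 - 2/3*e2 e3 e4
R1 (-3*e4) = -18*e1 + 3/4*e2 + 40/3*e3 - 26/3*e4 - 4*e1 e3 e4 + 1/6*e2 e3 e4
Summing the partial products and collecting blades:
Answer: -26/3*e1 - 299/108*e2 + 659/36*e3 - 1777/216*e4 + 13/9*e1 e2 e3 - 13/2*e1 e2 e4 + 188/9*e1 e3 e4 - 307/54*e2 e3 e4


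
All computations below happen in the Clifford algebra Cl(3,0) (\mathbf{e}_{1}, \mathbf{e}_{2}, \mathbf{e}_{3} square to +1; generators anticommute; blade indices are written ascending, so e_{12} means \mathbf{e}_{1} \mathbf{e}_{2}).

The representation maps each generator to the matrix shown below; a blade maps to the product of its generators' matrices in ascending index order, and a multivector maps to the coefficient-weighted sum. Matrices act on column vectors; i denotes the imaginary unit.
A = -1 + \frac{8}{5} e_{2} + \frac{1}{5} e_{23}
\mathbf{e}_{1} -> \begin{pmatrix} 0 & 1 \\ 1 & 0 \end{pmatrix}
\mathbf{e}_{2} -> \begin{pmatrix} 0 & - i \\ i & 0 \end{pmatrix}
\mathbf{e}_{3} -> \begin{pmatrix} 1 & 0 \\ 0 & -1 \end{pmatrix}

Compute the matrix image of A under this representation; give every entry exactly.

Bivector images (products of the table entries): rho(e_{23}) = rho(\mathbf{e}_{2})rho(\mathbf{e}_{3}) = \begin{pmatrix} 0 & i \\ i & 0 \end{pmatrix}.
M = (-1)*1 + (\frac{8}{5})*rho(e_{2}) + (\frac{1}{5})*rho(e_{23}), summed entrywise (1 is the identity matrix):
Answer: \begin{pmatrix} -1 & - \frac{7 i}{5} \\ \frac{9 i}{5} & -1 \end{pmatrix}


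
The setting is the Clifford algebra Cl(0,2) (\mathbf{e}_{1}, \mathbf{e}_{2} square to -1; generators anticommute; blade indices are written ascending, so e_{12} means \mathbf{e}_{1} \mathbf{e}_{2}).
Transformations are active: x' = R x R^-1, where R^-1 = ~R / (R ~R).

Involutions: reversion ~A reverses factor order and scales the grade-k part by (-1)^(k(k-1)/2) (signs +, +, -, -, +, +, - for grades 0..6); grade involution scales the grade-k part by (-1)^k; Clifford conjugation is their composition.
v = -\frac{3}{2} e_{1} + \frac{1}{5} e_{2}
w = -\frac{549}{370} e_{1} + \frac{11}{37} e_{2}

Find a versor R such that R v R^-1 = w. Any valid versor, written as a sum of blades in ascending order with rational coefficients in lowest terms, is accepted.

Since q(v) = q(w) = -\frac{229}{100}, the sum R = v + w = -\frac{552}{185} e_{1} + \frac{92}{185} e_{2} does the job whenever invertible.
Answer: -\frac{552}{185} e_{1} + \frac{92}{185} e_{2}


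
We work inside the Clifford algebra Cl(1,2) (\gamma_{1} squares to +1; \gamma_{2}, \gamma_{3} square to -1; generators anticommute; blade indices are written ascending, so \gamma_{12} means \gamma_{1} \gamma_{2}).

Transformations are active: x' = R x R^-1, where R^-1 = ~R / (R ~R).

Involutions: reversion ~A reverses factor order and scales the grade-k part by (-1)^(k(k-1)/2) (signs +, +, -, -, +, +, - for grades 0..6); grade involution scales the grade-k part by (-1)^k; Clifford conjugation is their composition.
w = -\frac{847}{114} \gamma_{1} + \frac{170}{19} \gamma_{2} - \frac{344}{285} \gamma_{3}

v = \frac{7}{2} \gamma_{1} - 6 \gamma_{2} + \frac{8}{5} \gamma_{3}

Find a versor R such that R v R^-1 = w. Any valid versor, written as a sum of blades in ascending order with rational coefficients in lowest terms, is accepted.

Sketch: the shared square -\frac{2631}{100} makes R = v + w = -\frac{224}{57} \gamma_{1} + \frac{56}{19} \gamma_{2} + \frac{112}{285} \gamma_{3} the natural versor; its sandwich fixes that direction, negates (v - w)/2, and sends v to w.
Answer: -\frac{224}{57} \gamma_{1} + \frac{56}{19} \gamma_{2} + \frac{112}{285} \gamma_{3}


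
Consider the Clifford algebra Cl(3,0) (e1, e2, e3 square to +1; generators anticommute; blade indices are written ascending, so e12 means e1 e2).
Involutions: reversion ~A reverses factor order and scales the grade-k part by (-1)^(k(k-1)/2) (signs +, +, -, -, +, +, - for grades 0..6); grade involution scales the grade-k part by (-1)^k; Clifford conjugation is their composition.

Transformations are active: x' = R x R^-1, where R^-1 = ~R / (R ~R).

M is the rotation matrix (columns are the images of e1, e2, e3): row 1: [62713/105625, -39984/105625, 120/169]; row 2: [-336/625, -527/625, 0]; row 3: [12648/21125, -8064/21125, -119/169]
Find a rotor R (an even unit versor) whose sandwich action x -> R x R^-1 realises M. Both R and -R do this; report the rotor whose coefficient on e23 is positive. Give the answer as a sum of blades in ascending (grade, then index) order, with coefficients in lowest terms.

Method: write R = a + b12*e12 + b13*e13 + b23*e23 with a^2 + b12^2 + b13^2 + b23^2 = 1 (so R^-1 = ~R). Expanding the columns R e_j ~R gives tr M = 4a^2 - 1 and, from the antisymmetric part, M21 - M12 = -4a*b12, M13 - M31 = 4a*b13, M32 - M23 = -4a*b23.
Here tr M = -4029/4225, so a^2 = (1 + tr M)/4 = 49/4225 and a = ±7/65. Taking a = 7/65: M21 - M12 = -672/4225, M13 - M31 = 2352/21125, M32 - M23 = -8064/21125, giving b12 = 24/65, b13 = 84/325, b23 = 288/325, i.e. R = 7/65 + 24/65*e12 + 84/325*e13 + 288/325*e23.
Its e23 coefficient is already positive.
Answer: 7/65 + 24/65*e12 + 84/325*e13 + 288/325*e23. Note: both R and -R realise this M (trace -4029/4225); the covering map identifies them, and the e23-coefficient sign is the tie-breaker.


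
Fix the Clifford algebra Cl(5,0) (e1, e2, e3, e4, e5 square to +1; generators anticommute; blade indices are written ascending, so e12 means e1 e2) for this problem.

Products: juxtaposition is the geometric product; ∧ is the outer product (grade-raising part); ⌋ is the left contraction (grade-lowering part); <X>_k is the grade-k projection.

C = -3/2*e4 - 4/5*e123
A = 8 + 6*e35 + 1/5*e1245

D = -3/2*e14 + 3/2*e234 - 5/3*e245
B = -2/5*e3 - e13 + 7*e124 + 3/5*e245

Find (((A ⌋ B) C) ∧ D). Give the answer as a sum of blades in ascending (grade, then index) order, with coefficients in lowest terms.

step 1: -16/5*e3 - 8*e13 + 56*e124 + 24/5*e245
step 2: 32/5*e2 - 2036/25*e12 + 36/5*e25 - 40*e34 + 12*e134 + 96/25*e1345
step 3: 48/5*e124 + 54/5*e1245
Answer: 48/5*e124 + 54/5*e1245


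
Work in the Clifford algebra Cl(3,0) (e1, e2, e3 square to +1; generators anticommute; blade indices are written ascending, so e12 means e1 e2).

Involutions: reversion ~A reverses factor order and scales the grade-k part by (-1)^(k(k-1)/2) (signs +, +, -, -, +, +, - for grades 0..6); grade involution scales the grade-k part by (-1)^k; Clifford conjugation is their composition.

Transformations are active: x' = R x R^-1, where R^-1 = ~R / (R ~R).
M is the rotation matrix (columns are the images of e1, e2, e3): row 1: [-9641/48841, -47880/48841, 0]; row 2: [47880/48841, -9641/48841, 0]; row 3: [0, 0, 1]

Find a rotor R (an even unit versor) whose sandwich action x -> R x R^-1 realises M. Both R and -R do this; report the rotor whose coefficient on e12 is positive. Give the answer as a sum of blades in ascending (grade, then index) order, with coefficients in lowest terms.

Method: write R = a + b12*e12 + b13*e13 + b23*e23 with a^2 + b12^2 + b13^2 + b23^2 = 1 (so R^-1 = ~R). Expanding the columns R e_j ~R gives tr M = 4a^2 - 1 and, from the antisymmetric part, M21 - M12 = -4a*b12, M13 - M31 = 4a*b13, M32 - M23 = -4a*b23.
Here tr M = 29559/48841, so a^2 = (1 + tr M)/4 = 19600/48841 and a = ±140/221. Taking a = 140/221: M21 - M12 = 95760/48841, M13 - M31 = 0, M32 - M23 = 0, giving b12 = -171/221, b13 = 0, b23 = 0, i.e. R = 140/221 - 171/221*e12.
Its e12 coefficient is negative, so report the other preimage -R.
Answer: -140/221 + 171/221*e12. Key observation: the double cover Spin(3) -> SO(3) sends R and -R to the same matrix (trace 29559/48841 here), so the stated sign of the e12 coefficient is what selects one sheet.


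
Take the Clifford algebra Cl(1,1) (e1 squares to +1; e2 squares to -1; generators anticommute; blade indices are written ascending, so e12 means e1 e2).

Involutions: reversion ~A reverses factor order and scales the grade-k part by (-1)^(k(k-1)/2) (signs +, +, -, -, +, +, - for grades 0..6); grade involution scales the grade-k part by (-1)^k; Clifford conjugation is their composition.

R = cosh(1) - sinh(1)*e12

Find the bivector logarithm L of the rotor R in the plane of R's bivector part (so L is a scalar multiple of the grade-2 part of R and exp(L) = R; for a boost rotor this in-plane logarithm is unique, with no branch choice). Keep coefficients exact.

The scalar part of R is cosh(1), which determines |rapidity| via cosh; the sign lives in the bivector part, and pairing them (bivector part over sinh of the rapidity = the plane) gives the unique in-plane L = rapidity * plane.
Concretely: cosh(rapidity) = cosh(1) gives rapidity = ±1, and since rapidity/sinh(rapidity) is even the sign is immaterial: L = (rapidity/sinh(rapidity)) * <R>_2 = (1/sinh(1)) * <R>_2.
Answer: -e12


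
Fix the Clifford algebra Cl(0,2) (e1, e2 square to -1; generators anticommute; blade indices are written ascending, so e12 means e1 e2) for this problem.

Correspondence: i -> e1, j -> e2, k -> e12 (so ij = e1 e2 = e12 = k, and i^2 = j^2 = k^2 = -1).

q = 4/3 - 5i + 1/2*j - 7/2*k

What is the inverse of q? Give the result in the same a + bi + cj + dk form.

In blades: q = 4/3 - 5*e1 + 1/2*e2 - 7/2*e12.
With qbar = 4/3 + 5*e1 - 1/2*e2 + 7/2*e12 (scalar fixed, mapped units negated), q qbar = 707/18 (the sum of squared coefficients), so q^-1 = qbar / (707/18) = 24/707 + 90/707*e1 - 9/707*e2 + 9/101*e12; translating back:
Answer: 24/707 + 90/707*i - 9/707*j + 9/101*k


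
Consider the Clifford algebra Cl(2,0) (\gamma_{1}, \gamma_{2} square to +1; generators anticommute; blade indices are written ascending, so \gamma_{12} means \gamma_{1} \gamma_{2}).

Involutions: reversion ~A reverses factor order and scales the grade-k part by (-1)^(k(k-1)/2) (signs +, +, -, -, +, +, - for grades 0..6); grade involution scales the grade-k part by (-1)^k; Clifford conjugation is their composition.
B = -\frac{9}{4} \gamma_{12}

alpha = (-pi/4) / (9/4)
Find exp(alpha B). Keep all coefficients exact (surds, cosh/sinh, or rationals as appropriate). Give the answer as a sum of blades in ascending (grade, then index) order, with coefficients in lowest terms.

B^2 = (-\frac{9}{4})^2*(\gamma_{12})^2 = \frac{81}{16}*(-1) = -\frac{81}{16} (a basis 2-blade squares to minus the product of its generators' squares).
B^2 = -\frac{81}{16} — circular case — the even/odd split gives cos and sin: l = \frac{9}{4}, alpha*l = - \frac{\pi}{4}, so exp(alpha B) = cos(- \frac{\pi}{4}) + (sin(- \frac{\pi}{4})/(\frac{9}{4}))*B = \frac{\sqrt{2}}{2} + (- \frac{2 \sqrt{2}}{9})*B.
Answer: \frac{\sqrt{2}}{2} + \frac{\sqrt{2}}{2} \gamma_{12}


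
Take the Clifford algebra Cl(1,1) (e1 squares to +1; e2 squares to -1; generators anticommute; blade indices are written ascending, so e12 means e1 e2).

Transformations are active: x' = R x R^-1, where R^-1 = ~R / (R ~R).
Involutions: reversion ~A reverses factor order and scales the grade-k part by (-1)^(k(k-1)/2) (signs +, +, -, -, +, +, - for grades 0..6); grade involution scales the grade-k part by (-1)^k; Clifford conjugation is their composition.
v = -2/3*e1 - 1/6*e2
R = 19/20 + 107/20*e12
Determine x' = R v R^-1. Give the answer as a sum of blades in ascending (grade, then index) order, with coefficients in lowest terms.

~R = 19/20 - 107/20*e12, and R ~R = -693/25, so R^-1 = ~R / (-693/25).
R v = 31/120*e1 + 409/120*e2
Answer: 21587/33264*e1 - 2227/33264*e2


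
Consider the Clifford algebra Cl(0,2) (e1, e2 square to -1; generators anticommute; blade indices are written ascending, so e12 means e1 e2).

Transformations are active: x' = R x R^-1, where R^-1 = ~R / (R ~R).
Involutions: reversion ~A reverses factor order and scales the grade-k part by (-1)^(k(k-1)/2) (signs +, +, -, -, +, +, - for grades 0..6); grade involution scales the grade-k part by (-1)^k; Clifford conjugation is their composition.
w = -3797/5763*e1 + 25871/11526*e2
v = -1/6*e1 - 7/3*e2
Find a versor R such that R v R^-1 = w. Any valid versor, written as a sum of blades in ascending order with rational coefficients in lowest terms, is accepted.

Sketch: the shared square -197/36 makes R = v + w = -9515/11526*e1 - 341/3842*e2 the natural versor; its sandwich fixes that direction, negates (v - w)/2, and sends v to w.
Answer: -9515/11526*e1 - 341/3842*e2


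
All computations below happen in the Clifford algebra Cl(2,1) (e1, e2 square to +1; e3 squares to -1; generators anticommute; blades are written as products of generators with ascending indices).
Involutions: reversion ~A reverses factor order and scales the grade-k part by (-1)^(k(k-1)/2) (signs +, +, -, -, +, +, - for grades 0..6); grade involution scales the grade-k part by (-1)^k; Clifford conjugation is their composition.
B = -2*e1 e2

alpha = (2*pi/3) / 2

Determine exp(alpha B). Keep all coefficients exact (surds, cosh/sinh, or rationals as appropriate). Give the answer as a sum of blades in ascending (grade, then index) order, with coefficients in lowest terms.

B^2 = (-2)^2*(e1 e2)^2 = 4*(-1) = -4 (a basis 2-blade squares to minus the product of its generators' squares).
B^2 = -4 — circular case — the even/odd split gives cos and sin: l = 2, alpha*l = 2*pi/3, so exp(alpha B) = cos(2*pi/3) + (sin(2*pi/3)/2)*B = -1/2 + (sqrt(3)/4)*B.
Answer: -1/2 - sqrt(3)/2*e1 e2


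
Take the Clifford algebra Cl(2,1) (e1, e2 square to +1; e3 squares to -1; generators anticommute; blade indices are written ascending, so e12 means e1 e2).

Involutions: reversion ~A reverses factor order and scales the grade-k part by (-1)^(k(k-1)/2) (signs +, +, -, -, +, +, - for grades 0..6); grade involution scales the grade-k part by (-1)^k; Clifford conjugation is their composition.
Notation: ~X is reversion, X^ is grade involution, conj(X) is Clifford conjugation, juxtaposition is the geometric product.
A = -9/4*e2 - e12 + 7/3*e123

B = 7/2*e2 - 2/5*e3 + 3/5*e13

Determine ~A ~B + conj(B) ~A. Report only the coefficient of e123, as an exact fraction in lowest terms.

first term: -63/8 + 7/2*e1 - 7/5*e2 - 14/15*e12 + 49/6*e13 + 3/2*e23 - 7/4*e123
second term: 63/8 + 7/2*e1 - 7/5*e2 + 14/15*e12 - 49/6*e13 + 3/10*e23 - 19/20*e123
Answer: -27/10


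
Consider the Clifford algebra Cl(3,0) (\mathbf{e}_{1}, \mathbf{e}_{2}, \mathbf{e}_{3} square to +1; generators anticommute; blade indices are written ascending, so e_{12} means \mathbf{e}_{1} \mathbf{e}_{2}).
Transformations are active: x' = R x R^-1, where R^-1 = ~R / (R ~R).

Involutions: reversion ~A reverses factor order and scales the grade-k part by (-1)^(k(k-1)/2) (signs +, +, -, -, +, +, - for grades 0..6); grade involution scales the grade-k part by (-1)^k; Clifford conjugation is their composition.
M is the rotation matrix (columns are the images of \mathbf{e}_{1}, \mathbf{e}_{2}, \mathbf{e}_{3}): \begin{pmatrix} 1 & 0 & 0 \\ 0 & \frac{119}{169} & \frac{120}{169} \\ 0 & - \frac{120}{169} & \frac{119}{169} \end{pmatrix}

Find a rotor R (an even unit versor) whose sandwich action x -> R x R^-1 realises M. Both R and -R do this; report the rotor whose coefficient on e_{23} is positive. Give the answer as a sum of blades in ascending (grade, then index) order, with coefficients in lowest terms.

Method: write R = a + b12*e_{12} + b13*e_{13} + b23*e_{23} with a^2 + b12^2 + b13^2 + b23^2 = 1 (so R^-1 = ~R). Expanding the columns R e_j ~R gives tr M = 4a^2 - 1 and, from the antisymmetric part, M21 - M12 = -4a*b12, M13 - M31 = 4a*b13, M32 - M23 = -4a*b23.
Here tr M = \frac{407}{169}, so a^2 = (1 + tr M)/4 = \frac{144}{169} and a = ±\frac{12}{13}. Taking a = \frac{12}{13}: M21 - M12 = 0, M13 - M31 = 0, M32 - M23 = -\frac{240}{169}, giving b12 = 0, b13 = 0, b23 = \frac{5}{13}, i.e. R = \frac{12}{13} + \frac{5}{13} e_{23}.
Its e_{23} coefficient is already positive.
Answer: \frac{12}{13} + \frac{5}{13} e_{23}. Sheet selection: the two-to-one cover makes ±R indistinguishable at the matrix level (trace \frac{407}{169}), so uniqueness comes from the required sign on e_{23}.


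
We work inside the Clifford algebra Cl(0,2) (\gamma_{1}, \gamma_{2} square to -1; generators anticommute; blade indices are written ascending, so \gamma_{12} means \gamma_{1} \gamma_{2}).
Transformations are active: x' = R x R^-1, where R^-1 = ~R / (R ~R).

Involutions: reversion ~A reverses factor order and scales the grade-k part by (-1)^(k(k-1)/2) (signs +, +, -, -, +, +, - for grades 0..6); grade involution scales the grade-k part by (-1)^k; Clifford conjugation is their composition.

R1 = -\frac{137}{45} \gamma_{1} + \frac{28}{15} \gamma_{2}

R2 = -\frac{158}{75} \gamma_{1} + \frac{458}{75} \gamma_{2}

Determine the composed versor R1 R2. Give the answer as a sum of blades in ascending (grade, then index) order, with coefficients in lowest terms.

Distribute over the terms of R1 (each basis-blade product reordered to ascending indices, repeated generators contracted through their squares):
(-\frac{137}{45} \gamma_{1}) R2 = -\frac{21646}{3375} - \frac{62746}{3375} \gamma_{12}
(\frac{28}{15} \gamma_{2}) R2 = -\frac{12824}{1125} + \frac{4424}{1125} \gamma_{12}
Summing the partial products and collecting blades:
Answer: -\frac{60118}{3375} - \frac{49474}{3375} \gamma_{12}


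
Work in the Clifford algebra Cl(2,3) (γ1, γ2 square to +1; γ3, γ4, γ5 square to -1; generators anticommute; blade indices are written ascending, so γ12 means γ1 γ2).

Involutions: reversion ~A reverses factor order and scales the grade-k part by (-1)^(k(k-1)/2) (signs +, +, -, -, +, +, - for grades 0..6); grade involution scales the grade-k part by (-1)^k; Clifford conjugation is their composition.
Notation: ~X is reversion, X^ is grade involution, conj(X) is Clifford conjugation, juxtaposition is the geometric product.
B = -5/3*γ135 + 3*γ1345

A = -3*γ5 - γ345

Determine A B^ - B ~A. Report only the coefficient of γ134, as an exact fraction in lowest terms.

first term: 3*γ1 + 5*γ13 + 5/3*γ14 - 9*γ134
second term: 3*γ1 - 5*γ13 - 5/3*γ14 + 9*γ134
Answer: -18


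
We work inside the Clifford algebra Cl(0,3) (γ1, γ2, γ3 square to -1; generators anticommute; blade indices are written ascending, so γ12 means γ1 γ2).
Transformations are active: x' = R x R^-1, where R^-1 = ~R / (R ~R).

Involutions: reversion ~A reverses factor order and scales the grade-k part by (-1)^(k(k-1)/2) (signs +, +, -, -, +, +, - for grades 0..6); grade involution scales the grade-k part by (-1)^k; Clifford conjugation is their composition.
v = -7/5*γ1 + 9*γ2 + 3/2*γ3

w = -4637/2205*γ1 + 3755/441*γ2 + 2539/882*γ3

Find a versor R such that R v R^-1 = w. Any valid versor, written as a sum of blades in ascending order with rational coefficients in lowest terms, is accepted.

Equal squares first: v^2 = w^2 = -8521/100. Then v + w = -7724/2205*γ1 + 7724/441*γ2 + 1931/441*γ3 is a versor taking v to w, provided it is invertible.
Answer: -7724/2205*γ1 + 7724/441*γ2 + 1931/441*γ3


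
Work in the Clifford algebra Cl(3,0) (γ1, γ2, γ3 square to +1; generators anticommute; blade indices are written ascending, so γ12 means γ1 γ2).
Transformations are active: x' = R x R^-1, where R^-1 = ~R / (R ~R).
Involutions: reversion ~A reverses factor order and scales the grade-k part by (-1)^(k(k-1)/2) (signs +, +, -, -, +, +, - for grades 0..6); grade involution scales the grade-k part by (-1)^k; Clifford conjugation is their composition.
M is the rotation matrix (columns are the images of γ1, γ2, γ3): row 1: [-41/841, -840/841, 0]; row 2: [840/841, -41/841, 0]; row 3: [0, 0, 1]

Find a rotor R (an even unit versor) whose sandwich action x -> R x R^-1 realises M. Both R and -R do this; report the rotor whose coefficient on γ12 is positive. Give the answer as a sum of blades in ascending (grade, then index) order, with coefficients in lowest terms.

Method: write R = a + b12*γ12 + b13*γ13 + b23*γ23 with a^2 + b12^2 + b13^2 + b23^2 = 1 (so R^-1 = ~R). Expanding the columns R e_j ~R gives tr M = 4a^2 - 1 and, from the antisymmetric part, M21 - M12 = -4a*b12, M13 - M31 = 4a*b13, M32 - M23 = -4a*b23.
Here tr M = 759/841, so a^2 = (1 + tr M)/4 = 400/841 and a = ±20/29. Taking a = 20/29: M21 - M12 = 1680/841, M13 - M31 = 0, M32 - M23 = 0, giving b12 = -21/29, b13 = 0, b23 = 0, i.e. R = 20/29 - 21/29*γ12.
Its γ12 coefficient is negative, so report the other preimage -R.
Answer: -20/29 + 21/29*γ12. Sheet selection: the two-to-one cover makes ±R indistinguishable at the matrix level (trace 759/841), so uniqueness comes from the required sign on γ12.


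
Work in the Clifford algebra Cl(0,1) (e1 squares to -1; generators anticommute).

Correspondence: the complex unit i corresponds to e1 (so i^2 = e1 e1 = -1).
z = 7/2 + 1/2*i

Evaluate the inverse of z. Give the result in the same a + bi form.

In blades: z = 7/2 + 1/2*e1.
With qbar = 7/2 - 1/2*e1 (scalar fixed, mapped units negated), z qbar = 25/2 (the sum of squared coefficients), so z^-1 = qbar / (25/2) = 7/25 - 1/25*e1; translating back:
Answer: 7/25 - 1/25*i


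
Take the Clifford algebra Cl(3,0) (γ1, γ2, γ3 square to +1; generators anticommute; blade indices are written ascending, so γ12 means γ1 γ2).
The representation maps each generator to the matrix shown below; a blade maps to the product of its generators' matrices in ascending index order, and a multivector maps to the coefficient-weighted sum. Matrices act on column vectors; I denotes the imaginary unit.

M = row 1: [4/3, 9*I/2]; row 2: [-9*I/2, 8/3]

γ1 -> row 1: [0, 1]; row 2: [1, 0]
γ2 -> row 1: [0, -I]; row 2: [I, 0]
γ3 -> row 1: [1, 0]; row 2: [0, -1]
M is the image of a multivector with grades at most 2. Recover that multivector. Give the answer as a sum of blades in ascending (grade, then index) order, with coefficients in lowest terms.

Method: 1, rho(γ1), rho(γ2), rho(γ3) form a trace-orthogonal basis of the 2x2 complex matrices (tr(X Y) = 2 if X = Y, else 0), so M = m0*1 + m1*rho(γ1) + m2*rho(γ2) + m3*rho(γ3) with m0 = tr(M)/2 = 2, m1 = tr(M rho(γ1))/2 = 0, m2 = tr(M rho(γ2))/2 = -9/2, m3 = tr(M rho(γ3))/2 = -2/3.
Multiplying table entries, the bivector images are rho(γ12) = I*rho(γ3), rho(γ13) = -I*rho(γ2), rho(γ23) = I*rho(γ1); with real blade coefficients the real parts of m0..m3 are the coefficients of 1, γ1, γ2, γ3 and the imaginary parts give the bivectors (γ23: Im m1, γ13: -Im m2, γ12: Im m3).
Answer: 2 - 9/2*γ2 - 2/3*γ3


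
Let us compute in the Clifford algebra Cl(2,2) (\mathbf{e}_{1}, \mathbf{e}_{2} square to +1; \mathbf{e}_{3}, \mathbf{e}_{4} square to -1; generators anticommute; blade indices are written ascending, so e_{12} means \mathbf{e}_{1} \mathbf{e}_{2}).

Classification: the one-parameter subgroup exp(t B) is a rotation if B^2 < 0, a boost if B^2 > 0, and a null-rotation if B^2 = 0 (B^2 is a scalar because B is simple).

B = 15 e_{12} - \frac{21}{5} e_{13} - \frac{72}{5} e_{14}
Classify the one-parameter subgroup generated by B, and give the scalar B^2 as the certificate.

B^2 term by term: the squares give (15)^2*(e_{12})^2 + (-\frac{21}{5})^2*(e_{13})^2 + (-\frac{72}{5})^2*(e_{14})^2 = 225*(-1) + \frac{441}{25}*(+1) + \frac{5184}{25}*(+1) = 0 (each basis 2-blade squares to minus the product of its generators' squares); cross terms between blades sharing an index anticommute and cancel. So B^2 = 0.
Answer: null-rotation, certificate B^2 = 0. B^2 = 0 is basis-independent, so its sign is the whole story.


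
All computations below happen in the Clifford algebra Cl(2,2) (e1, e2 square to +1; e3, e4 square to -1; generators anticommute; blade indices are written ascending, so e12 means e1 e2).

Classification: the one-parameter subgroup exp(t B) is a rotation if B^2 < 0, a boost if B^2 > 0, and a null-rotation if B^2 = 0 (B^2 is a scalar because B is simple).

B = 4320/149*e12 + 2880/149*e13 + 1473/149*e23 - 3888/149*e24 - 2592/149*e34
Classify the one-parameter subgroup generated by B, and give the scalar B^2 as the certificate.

B^2 term by term: the squares give (4320/149)^2*(e12)^2 + (2880/149)^2*(e13)^2 + (1473/149)^2*(e23)^2 + (-3888/149)^2*(e24)^2 + (-2592/149)^2*(e34)^2 = 18662400/22201*(-1) + 8294400/22201*(+1) + 2169729/22201*(+1) + 15116544/22201*(+1) + 6718464/22201*(-1) = 9 (each basis 2-blade squares to minus the product of its generators' squares); cross terms between blades sharing an index anticommute and cancel; the commuting (index-disjoint) pairs give grade-4 terms 2*c*c'*(blade product), which cancel blade by blade — e1234: -22394880/22201 + 22394880/22201 = 0 — confirming B is simple. So B^2 = 9.
Answer: boost, certificate B^2 = 9. The scalar 9 is the complete invariant here: its sign names the subgroup type.


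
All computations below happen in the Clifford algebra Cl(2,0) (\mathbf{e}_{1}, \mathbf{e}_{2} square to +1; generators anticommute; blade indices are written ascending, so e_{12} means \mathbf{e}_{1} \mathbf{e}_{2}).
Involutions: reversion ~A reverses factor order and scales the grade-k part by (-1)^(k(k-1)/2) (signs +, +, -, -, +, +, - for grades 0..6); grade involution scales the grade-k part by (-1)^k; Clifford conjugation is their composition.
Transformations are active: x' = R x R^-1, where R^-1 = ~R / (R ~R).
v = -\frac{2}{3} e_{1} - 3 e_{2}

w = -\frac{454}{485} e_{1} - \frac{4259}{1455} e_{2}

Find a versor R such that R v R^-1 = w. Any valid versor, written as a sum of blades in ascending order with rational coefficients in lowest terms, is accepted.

A norm check does it: q(v) = q(w) = \frac{85}{9}, hence R = v + w = -\frac{2332}{1455} e_{1} - \frac{8624}{1455} e_{2} realises the map — parallel part kept, (v - w)/2 negated, v carried to w.
Answer: -\frac{2332}{1455} e_{1} - \frac{8624}{1455} e_{2}


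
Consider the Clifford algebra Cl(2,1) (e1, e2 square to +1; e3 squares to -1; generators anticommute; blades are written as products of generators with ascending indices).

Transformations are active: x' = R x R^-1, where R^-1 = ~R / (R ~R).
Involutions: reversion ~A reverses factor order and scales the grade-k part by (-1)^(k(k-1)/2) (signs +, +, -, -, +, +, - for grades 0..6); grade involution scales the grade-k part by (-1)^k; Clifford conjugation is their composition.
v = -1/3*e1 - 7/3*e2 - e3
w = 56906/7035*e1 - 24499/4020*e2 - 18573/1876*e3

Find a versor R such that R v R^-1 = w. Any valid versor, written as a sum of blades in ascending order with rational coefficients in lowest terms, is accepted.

Key observation: q(v) = q(w) = 41/9 (sandwiches preserve the norm), so R = v + w = 18187/2345*e1 - 11293/1340*e2 - 20449/1876*e3 works whenever it is invertible — the component of v along it is kept and (v - w)/2 reverses, sending v to w.
Answer: 18187/2345*e1 - 11293/1340*e2 - 20449/1876*e3


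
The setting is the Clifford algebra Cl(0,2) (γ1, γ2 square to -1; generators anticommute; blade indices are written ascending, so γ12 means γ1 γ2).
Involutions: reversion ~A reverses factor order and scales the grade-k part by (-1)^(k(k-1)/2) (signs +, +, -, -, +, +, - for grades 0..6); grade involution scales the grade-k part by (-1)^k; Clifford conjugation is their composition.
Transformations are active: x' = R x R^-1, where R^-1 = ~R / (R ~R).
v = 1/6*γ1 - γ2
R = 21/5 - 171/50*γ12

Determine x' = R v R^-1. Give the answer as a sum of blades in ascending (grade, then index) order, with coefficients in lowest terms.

~R = 21/5 + 171/50*γ12, and R ~R = 73341/2500, so R^-1 = ~R / (73341/2500).
R v = -68/25*γ1 - 477/100*γ2
Answer: -46229/48894*γ1 - 2981/8149*γ2


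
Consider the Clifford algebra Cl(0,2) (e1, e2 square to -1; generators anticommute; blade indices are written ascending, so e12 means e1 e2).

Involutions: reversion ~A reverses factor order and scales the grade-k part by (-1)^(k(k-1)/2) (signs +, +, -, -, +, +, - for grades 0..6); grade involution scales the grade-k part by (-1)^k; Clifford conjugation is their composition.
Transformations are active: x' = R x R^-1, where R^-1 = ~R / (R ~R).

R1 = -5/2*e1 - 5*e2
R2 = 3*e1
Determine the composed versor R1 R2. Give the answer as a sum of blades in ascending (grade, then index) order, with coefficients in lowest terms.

Distribute over the terms of R2 (each basis-blade product reordered to ascending indices, repeated generators contracted through their squares):
R1 (3*e1) = 15/2 + 15*e12
Answer: 15/2 + 15*e12


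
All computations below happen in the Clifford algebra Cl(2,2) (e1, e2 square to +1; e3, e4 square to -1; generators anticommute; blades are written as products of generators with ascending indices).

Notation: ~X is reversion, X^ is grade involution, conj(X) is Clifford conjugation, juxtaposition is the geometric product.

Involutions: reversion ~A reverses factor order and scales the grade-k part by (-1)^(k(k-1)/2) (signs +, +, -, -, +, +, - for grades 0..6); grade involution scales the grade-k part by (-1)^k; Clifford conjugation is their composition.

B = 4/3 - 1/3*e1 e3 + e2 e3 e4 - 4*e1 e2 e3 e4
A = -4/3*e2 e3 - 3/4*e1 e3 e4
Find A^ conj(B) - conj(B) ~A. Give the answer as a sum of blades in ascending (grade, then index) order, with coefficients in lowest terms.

first term: 3*e2 - 13/12*e4 - 11/36*e1 e2 + 16/3*e1 e4 - 16/9*e2 e3 + e1 e3 e4
second term: -3*e2 + 19/12*e4 + 43/36*e1 e2 - 16/3*e1 e4 + 16/9*e2 e3 + e1 e3 e4
Answer: 6*e2 - 8/3*e4 - 3/2*e1 e2 + 32/3*e1 e4 - 32/9*e2 e3


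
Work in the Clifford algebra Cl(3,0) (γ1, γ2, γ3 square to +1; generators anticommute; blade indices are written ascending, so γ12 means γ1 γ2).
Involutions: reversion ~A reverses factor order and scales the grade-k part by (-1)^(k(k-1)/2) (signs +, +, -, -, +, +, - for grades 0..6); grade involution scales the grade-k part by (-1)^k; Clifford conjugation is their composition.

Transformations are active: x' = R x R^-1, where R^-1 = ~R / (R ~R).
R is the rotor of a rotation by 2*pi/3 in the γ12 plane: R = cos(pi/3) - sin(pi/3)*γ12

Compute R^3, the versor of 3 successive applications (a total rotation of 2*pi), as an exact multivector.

Because a rotor carries half the rotation angle, composing 3 copies of this γ12-plane rotor multiplies the phase: 3*(pi/3) = pi, hence R^3 = cos(pi) - sin(pi)*γ12.
cos(pi) = -1 and sin(pi) = 0, so R^3 = -1. The total rotation 2*pi is 1 full turn, so every vector returns to itself, yet the rotor is -1, on the OTHER sheet of the double cover (an odd number of 2*pi turns).
Answer: -1


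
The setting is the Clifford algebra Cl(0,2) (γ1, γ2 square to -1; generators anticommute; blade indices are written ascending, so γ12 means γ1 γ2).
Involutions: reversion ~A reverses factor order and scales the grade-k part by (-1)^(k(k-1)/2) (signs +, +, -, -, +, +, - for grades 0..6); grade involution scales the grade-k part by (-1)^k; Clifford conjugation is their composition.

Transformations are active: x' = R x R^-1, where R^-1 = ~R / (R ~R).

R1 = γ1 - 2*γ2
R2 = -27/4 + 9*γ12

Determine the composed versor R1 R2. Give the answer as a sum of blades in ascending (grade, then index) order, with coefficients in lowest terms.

Distribute over the terms of R1 (each basis-blade product reordered to ascending indices, repeated generators contracted through their squares):
(γ1) R2 = -27/4*γ1 - 9*γ2
(-2*γ2) R2 = -18*γ1 + 27/2*γ2
Summing the partial products and collecting blades:
Answer: -99/4*γ1 + 9/2*γ2


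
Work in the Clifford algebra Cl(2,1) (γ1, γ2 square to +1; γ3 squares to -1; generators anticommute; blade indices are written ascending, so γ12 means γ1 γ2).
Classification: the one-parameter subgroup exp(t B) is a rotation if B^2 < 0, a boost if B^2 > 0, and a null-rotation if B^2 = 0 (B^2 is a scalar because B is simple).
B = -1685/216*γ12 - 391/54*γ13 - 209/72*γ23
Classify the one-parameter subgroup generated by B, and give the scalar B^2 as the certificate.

B^2 term by term: the squares give (-1685/216)^2*(γ12)^2 + (-391/54)^2*(γ13)^2 + (-209/72)^2*(γ23)^2 = 2839225/46656*(-1) + 152881/2916*(+1) + 43681/5184*(+1) = 0 (each basis 2-blade squares to minus the product of its generators' squares); cross terms between blades sharing an index anticommute and cancel. So B^2 = 0.
Answer: null-rotation, certificate B^2 = 0. Note: conjugating B changes its blade decomposition but never the scalar B^2 = 0, whose sign settles the classification.


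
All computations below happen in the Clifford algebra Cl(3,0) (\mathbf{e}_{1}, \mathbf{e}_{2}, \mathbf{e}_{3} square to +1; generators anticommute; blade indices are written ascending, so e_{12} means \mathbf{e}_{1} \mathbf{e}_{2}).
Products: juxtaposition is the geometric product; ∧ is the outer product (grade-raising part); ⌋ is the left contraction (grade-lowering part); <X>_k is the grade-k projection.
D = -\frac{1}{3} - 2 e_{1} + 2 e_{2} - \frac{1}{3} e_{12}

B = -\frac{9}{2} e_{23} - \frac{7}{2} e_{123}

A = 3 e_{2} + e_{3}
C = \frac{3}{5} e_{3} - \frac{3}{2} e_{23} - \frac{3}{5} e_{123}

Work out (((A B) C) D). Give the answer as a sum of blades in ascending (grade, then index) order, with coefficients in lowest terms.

step 1: \frac{9}{2} e_{2} - \frac{27}{2} e_{3} - \frac{7}{2} e_{12} + \frac{21}{2} e_{13}
step 2: -\frac{81}{10} + \frac{63}{10} e_{1} - \frac{531}{20} e_{2} - \frac{177}{20} e_{3} + \frac{477}{20} e_{12} + \frac{159}{20} e_{13} + \frac{27}{10} e_{23} - \frac{21}{10} e_{123}
step 3: -\frac{1101}{20} + \frac{1059}{20} e_{1} + \frac{153}{4} e_{2} + \frac{51}{4} e_{3} - \frac{183}{4} e_{12} - \frac{61}{4} e_{13} + \frac{367}{20} e_{23} - \frac{353}{20} e_{123}
Answer: -\frac{1101}{20} + \frac{1059}{20} e_{1} + \frac{153}{4} e_{2} + \frac{51}{4} e_{3} - \frac{183}{4} e_{12} - \frac{61}{4} e_{13} + \frac{367}{20} e_{23} - \frac{353}{20} e_{123}


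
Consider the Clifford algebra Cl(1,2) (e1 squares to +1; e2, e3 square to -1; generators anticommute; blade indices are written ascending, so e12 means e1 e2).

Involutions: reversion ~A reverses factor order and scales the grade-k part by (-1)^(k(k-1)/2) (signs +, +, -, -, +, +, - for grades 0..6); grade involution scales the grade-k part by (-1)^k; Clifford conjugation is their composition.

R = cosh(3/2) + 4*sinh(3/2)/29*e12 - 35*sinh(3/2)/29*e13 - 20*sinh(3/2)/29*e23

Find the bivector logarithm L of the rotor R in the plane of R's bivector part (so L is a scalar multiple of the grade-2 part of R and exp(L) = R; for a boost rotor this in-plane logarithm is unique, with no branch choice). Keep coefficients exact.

The scalar part of R is cosh(3/2), which determines |rapidity| via cosh; the sign lives in the bivector part, and pairing them (bivector part over sinh of the rapidity = the plane) gives the unique in-plane L = rapidity * plane.
Concretely: cosh(rapidity) = cosh(3/2) gives rapidity = ±3/2, and since rapidity/sinh(rapidity) is even the sign is immaterial: L = (rapidity/sinh(rapidity)) * <R>_2 = (3/(2*sinh(3/2))) * <R>_2.
Answer: 6/29*e12 - 105/58*e13 - 30/29*e23
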